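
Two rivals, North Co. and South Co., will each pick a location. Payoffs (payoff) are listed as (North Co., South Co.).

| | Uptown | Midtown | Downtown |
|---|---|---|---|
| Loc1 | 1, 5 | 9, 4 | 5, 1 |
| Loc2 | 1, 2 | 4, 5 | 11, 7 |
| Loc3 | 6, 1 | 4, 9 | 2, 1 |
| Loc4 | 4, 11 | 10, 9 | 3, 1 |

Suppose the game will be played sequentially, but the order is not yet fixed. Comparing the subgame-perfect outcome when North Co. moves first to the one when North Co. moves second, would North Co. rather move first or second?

If North Co. leads: South Co.'s best replies are Loc1→Uptown, Loc2→Downtown, Loc3→Midtown, Loc4→Uptown; North Co.'s induced payoffs 1, 11, 4, 4; outcome (Loc2, Downtown), payoffs (11, 7).
If South Co. leads: North Co.'s best replies are Uptown→Loc3, Midtown→Loc4, Downtown→Loc2; South Co.'s induced payoffs 1, 9, 7; outcome (Loc4, Midtown), payoffs (10, 9).
North Co. gets 11 moving first and 10 moving second, so North Co. prefers to move first.

first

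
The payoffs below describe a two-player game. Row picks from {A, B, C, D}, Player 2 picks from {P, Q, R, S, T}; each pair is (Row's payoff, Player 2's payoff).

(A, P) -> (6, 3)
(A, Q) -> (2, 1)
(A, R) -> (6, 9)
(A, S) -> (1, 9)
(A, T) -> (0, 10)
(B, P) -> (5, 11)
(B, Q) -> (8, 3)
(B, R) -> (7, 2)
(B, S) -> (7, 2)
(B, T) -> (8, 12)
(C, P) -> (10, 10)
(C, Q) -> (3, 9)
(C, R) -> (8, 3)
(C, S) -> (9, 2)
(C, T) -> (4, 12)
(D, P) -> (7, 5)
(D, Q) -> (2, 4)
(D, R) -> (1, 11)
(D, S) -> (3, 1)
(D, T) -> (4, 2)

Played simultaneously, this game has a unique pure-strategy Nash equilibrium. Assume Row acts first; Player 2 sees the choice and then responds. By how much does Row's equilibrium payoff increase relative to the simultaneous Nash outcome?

Work backward from Player 2's decision.
- A → Player 2 plays T (best of 3, 1, 9, 9, 10); Row gets 0.
- B → Player 2 plays T (best of 11, 3, 2, 2, 12); Row gets 8.
- C → Player 2 plays T (best of 10, 9, 3, 2, 12); Row gets 4.
- D → Player 2 plays R (best of 5, 4, 11, 1, 2); Row gets 1.
Among 0, 8, 4, 1, the best is 8 at B. Subgame-perfect outcome: (B, T) with payoffs (8, 12).
Under simultaneous play:
Row's best replies: P→C; Q→B; R→C; S→C; T→B.
Player 2's best replies: A→T; B→T; C→T; D→R.
Only (B, T) has each player best-responding; Nash payoffs (8, 12).
Row's commitment gain: 8 − 8 = 0.

0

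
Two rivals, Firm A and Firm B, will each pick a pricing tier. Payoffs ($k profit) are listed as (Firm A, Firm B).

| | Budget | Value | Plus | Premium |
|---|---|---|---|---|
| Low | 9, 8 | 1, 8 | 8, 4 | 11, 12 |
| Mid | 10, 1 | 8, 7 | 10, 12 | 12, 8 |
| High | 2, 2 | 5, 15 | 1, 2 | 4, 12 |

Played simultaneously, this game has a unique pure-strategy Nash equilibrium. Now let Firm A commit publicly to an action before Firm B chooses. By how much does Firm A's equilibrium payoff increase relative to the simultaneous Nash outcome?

Solve by backward induction (Firm A leads).
- Low → Firm B plays Premium (best of 8, 8, 4, 12); Firm A gets 11.
- Mid → Firm B plays Plus (best of 1, 7, 12, 8); Firm A gets 10.
- High → Firm B plays Value (best of 2, 15, 2, 12); Firm A gets 5.
Among 11, 10, 5, the best is 11 at Low. Subgame-perfect outcome: (Low, Premium) with payoffs (11, 12).
Now find the simultaneous Nash equilibrium.
Firm A's best replies: Budget→Mid; Value→Mid; Plus→Mid; Premium→Mid.
Firm B's best replies: Low→Premium; Mid→Plus; High→Value.
The unique mutual best reply is (Mid, Plus), giving (10, 12).
Firm A's commitment gain: 11 − 10 = 1.

1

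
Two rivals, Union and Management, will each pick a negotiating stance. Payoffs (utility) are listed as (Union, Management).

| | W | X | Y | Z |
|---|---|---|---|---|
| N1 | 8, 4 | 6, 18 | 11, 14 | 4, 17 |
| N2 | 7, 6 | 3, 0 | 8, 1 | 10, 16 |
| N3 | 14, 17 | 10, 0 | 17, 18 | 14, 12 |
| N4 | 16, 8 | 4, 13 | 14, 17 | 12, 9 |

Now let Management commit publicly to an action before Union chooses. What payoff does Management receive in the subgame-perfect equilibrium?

Solve by backward induction (Management leads).
- W: Union compares 8, 7, 14, 16 and picks N4; Management would get 8.
- X: Union compares 6, 3, 10, 4 and picks N3; Management would get 0.
- Y: Union compares 11, 8, 17, 14 and picks N3; Management would get 18.
- Z: Union compares 4, 10, 14, 12 and picks N3; Management would get 12.
Maximizing over 8, 0, 18, 12, Management chooses Y. Subgame-perfect outcome: (N3, Y) with payoffs (17, 18).

18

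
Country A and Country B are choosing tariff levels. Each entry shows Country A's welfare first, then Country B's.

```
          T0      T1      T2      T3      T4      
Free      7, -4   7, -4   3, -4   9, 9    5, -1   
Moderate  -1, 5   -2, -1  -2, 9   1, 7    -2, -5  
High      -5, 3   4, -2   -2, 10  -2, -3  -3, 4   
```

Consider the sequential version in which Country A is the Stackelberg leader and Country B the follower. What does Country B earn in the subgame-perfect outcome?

9

Solve by backward induction (Country A leads).
- Free → Country B plays T3 (best of -4, -4, -4, 9, -1); Country A gets 9.
- Moderate → Country B plays T2 (best of 5, -1, 9, 7, -5); Country A gets -2.
- High → Country B plays T2 (best of 3, -2, 10, -3, 4); Country A gets -2.
Maximizing over 9, -2, -2, Country A chooses Free. Subgame-perfect outcome: (Free, T3) with payoffs (9, 9).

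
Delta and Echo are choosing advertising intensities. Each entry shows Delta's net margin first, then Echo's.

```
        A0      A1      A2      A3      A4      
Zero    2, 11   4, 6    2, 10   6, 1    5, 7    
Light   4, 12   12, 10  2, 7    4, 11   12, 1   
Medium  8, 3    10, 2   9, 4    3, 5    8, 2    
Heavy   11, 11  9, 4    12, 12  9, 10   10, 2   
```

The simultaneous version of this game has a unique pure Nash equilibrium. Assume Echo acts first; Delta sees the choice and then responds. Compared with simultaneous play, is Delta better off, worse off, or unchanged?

Backward induction with Echo moving first.
- A0: BR = Heavy, leader payoff 11.
- A1: BR = Light, leader payoff 10.
- A2: BR = Heavy, leader payoff 12.
- A3: BR = Heavy, leader payoff 10.
- A4: BR = Light, leader payoff 1.
Among 11, 10, 12, 10, 1, the best is 12 at A2. Subgame-perfect outcome: (Heavy, A2) with payoffs (12, 12).
Under simultaneous play:
Delta's best replies: A0→Heavy; A1→Light; A2→Heavy; A3→Heavy; A4→Light.
Echo's best replies: Zero→A0; Light→A0; Medium→A3; Heavy→A2.
Only (Heavy, A2) has each player best-responding; Nash payoffs (12, 12).
Delta earns 12 sequentially versus 12 at the Nash outcome: unchanged.

unchanged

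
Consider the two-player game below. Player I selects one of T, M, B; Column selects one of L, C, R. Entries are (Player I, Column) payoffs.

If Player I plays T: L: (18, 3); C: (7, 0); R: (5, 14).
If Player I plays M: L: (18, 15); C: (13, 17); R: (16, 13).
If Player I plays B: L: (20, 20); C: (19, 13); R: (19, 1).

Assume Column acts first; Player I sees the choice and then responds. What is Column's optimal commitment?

L

Solve by backward induction (Column leads).
- L: BR = B, leader payoff 20.
- C: BR = B, leader payoff 13.
- R: BR = B, leader payoff 1.
Maximizing over 20, 13, 1, Column chooses L. Subgame-perfect outcome: (B, L) with payoffs (20, 20).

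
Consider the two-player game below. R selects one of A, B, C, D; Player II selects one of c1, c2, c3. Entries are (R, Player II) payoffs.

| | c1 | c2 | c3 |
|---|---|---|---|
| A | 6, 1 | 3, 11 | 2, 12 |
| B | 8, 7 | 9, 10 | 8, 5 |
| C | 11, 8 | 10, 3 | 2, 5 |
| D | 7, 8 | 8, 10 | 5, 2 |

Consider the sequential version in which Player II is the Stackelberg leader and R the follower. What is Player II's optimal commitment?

Backward induction with Player II moving first.
- c1: BR = C, leader payoff 8.
- c2: BR = C, leader payoff 3.
- c3: BR = B, leader payoff 5.
Maximizing over 8, 3, 5, Player II chooses c1. Subgame-perfect outcome: (C, c1) with payoffs (11, 8).

c1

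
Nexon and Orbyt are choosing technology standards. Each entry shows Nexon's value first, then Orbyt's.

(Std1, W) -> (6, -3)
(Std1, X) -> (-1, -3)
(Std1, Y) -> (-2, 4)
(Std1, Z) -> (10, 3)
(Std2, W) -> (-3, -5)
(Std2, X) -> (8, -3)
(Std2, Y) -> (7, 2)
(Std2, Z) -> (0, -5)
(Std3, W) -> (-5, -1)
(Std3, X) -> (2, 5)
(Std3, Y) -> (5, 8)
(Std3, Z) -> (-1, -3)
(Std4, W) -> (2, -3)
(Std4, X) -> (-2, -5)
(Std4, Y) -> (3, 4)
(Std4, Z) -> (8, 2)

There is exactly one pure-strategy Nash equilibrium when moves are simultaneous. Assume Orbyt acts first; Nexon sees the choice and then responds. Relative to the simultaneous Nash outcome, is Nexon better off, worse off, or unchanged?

better off

Work backward from Nexon's decision.
- W: Nexon compares 6, -3, -5, 2 and picks Std1; Orbyt would get -3.
- X: Nexon compares -1, 8, 2, -2 and picks Std2; Orbyt would get -3.
- Y: Nexon compares -2, 7, 5, 3 and picks Std2; Orbyt would get 2.
- Z: Nexon compares 10, 0, -1, 8 and picks Std1; Orbyt would get 3.
Among -3, -3, 2, 3, the best is 3 at Z. Subgame-perfect outcome: (Std1, Z) with payoffs (10, 3).
For the simultaneous game, intersect best replies.
Nexon's best replies: W→Std1; X→Std2; Y→Std2; Z→Std1.
Orbyt's best replies: Std1→Y; Std2→Y; Std3→Y; Std4→Y.
Only (Std2, Y) has each player best-responding; Nash payoffs (7, 2).
Nexon earns 10 sequentially versus 7 at the Nash outcome: better off.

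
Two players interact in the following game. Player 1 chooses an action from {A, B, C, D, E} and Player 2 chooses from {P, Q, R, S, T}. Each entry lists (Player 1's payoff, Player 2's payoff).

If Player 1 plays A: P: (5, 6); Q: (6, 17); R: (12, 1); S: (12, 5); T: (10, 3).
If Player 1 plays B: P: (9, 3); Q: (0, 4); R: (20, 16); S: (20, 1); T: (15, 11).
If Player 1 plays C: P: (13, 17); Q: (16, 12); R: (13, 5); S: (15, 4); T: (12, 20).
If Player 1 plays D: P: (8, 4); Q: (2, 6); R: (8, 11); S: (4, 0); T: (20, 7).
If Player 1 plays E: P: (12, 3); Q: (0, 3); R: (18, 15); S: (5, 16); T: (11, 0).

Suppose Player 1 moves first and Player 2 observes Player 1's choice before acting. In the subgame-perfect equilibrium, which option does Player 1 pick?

Work backward from Player 2's decision.
- A → Player 2 plays Q (best of 6, 17, 1, 5, 3); Player 1 gets 6.
- B → Player 2 plays R (best of 3, 4, 16, 1, 11); Player 1 gets 20.
- C → Player 2 plays T (best of 17, 12, 5, 4, 20); Player 1 gets 12.
- D → Player 2 plays R (best of 4, 6, 11, 0, 7); Player 1 gets 8.
- E → Player 2 plays S (best of 3, 3, 15, 16, 0); Player 1 gets 5.
Player 1's induced payoffs are 6, 20, 12, 8, 5, so Player 1 commits to B. Subgame-perfect outcome: (B, R) with payoffs (20, 16).

B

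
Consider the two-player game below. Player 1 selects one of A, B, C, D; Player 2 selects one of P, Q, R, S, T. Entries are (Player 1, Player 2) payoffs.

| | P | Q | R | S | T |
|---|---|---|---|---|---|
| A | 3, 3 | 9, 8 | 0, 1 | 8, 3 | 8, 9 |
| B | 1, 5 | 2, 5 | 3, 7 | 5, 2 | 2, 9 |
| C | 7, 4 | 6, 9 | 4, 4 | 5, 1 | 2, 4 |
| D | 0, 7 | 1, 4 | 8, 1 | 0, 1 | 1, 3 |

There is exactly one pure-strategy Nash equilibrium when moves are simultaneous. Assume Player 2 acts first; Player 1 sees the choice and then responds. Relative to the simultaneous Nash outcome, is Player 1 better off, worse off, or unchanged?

unchanged

Backward induction with Player 2 moving first.
- P: BR = C, leader payoff 4.
- Q: BR = A, leader payoff 8.
- R: BR = D, leader payoff 1.
- S: BR = A, leader payoff 3.
- T: BR = A, leader payoff 9.
Maximizing over 4, 8, 1, 3, 9, Player 2 chooses T. Subgame-perfect outcome: (A, T) with payoffs (8, 9).
For the simultaneous game, intersect best replies.
Player 1's best replies: P→C; Q→A; R→D; S→A; T→A.
Player 2's best replies: A→T; B→T; C→Q; D→P.
The unique mutual best reply is (A, T), giving (8, 9).
Player 1 earns 8 sequentially versus 8 at the Nash outcome: unchanged.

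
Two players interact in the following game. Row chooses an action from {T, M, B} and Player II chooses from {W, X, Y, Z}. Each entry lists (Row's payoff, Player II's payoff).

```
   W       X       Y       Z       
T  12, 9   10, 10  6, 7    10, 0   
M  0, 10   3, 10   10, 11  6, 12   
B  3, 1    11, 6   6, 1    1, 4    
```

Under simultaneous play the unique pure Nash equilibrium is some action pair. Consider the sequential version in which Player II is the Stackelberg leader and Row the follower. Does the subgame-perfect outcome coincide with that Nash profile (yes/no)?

no

Backward induction with Player II moving first.
- W: Row compares 12, 0, 3 and picks T; Player II would get 9.
- X: Row compares 10, 3, 11 and picks B; Player II would get 6.
- Y: Row compares 6, 10, 6 and picks M; Player II would get 11.
- Z: Row compares 10, 6, 1 and picks T; Player II would get 0.
Maximizing over 9, 6, 11, 0, Player II chooses Y. Subgame-perfect outcome: (M, Y) with payoffs (10, 11).
Under simultaneous play:
Row's best replies: W→T; X→B; Y→M; Z→T.
Player II's best replies: T→X; M→Z; B→X.
Only (B, X) has each player best-responding; Nash payoffs (11, 6).
Sequential outcome (M, Y) differs from the Nash profile (B, X).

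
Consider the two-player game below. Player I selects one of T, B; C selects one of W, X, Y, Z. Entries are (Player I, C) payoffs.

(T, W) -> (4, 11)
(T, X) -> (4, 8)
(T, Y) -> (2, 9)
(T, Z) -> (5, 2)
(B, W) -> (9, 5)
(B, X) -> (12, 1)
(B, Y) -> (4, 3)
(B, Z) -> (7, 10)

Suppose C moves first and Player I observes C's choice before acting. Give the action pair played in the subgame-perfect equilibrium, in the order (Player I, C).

(B, Z)

Solve by backward induction (C leads).
- W: BR = B, leader payoff 5.
- X: BR = B, leader payoff 1.
- Y: BR = B, leader payoff 3.
- Z: BR = B, leader payoff 10.
C's induced payoffs are 5, 1, 3, 10, so C commits to Z. Subgame-perfect outcome: (B, Z) with payoffs (7, 10).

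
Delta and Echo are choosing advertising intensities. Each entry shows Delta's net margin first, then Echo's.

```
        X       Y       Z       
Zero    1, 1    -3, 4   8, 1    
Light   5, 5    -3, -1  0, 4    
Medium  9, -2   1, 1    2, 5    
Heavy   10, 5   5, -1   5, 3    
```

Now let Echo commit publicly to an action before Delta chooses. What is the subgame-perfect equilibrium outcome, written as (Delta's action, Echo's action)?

(Heavy, X)

Delta best-responds to each possible Echo move:
- X: BR = Heavy, leader payoff 5.
- Y: BR = Heavy, leader payoff -1.
- Z: BR = Zero, leader payoff 1.
Maximizing over 5, -1, 1, Echo chooses X. Subgame-perfect outcome: (Heavy, X) with payoffs (10, 5).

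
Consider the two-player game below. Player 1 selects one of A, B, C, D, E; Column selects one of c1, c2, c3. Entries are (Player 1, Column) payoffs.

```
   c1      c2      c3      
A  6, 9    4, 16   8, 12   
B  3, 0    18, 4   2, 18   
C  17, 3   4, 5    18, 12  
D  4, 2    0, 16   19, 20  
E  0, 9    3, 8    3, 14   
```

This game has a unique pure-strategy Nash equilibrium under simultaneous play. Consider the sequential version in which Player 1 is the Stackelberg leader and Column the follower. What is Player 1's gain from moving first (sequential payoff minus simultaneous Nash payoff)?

Work backward from Column's decision.
- A → Column plays c2 (best of 9, 16, 12); Player 1 gets 4.
- B → Column plays c3 (best of 0, 4, 18); Player 1 gets 2.
- C → Column plays c3 (best of 3, 5, 12); Player 1 gets 18.
- D → Column plays c3 (best of 2, 16, 20); Player 1 gets 19.
- E → Column plays c3 (best of 9, 8, 14); Player 1 gets 3.
Maximizing over 4, 2, 18, 19, 3, Player 1 chooses D. Subgame-perfect outcome: (D, c3) with payoffs (19, 20).
Under simultaneous play:
Player 1's best replies: c1→C; c2→B; c3→D.
Column's best replies: A→c2; B→c3; C→c3; D→c3; E→c3.
The unique mutual best reply is (D, c3), giving (19, 20).
Player 1's commitment gain: 19 − 19 = 0.

0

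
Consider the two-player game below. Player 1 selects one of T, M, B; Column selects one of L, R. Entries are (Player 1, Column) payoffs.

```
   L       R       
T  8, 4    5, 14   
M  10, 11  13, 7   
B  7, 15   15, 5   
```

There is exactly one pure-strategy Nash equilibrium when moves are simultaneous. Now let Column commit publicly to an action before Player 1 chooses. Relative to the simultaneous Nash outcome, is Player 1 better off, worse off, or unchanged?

Solve by backward induction (Column leads).
- L: BR = M, leader payoff 11.
- R: BR = B, leader payoff 5.
Among 11, 5, the best is 11 at L. Subgame-perfect outcome: (M, L) with payoffs (10, 11).
Under simultaneous play:
Player 1's best replies: L→M; R→B.
Column's best replies: T→R; M→L; B→L.
The unique mutual best reply is (M, L), giving (10, 11).
Player 1 earns 10 sequentially versus 10 at the Nash outcome: unchanged.

unchanged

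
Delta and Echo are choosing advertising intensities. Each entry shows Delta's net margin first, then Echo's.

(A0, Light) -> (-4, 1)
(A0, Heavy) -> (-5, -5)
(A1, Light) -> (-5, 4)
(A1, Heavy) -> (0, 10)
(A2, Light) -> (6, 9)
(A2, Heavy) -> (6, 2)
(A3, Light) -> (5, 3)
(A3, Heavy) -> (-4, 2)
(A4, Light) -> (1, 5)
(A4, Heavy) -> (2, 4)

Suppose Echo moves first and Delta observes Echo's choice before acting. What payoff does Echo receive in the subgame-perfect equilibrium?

Backward induction with Echo moving first.
- Light: Delta compares -4, -5, 6, 5, 1 and picks A2; Echo would get 9.
- Heavy: Delta compares -5, 0, 6, -4, 2 and picks A2; Echo would get 2.
Echo's induced payoffs are 9, 2, so Echo commits to Light. Subgame-perfect outcome: (A2, Light) with payoffs (6, 9).

9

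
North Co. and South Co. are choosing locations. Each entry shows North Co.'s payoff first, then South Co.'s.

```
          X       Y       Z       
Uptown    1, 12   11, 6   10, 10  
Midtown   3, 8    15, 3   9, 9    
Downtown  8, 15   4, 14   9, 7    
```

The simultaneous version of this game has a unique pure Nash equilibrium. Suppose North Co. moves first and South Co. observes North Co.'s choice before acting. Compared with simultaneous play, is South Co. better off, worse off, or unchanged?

Solve by backward induction (North Co. leads).
- Uptown: BR = X, leader payoff 1.
- Midtown: BR = Z, leader payoff 9.
- Downtown: BR = X, leader payoff 8.
Among 1, 9, 8, the best is 9 at Midtown. Subgame-perfect outcome: (Midtown, Z) with payoffs (9, 9).
For the simultaneous game, intersect best replies.
North Co.'s best replies: X→Downtown; Y→Midtown; Z→Uptown.
South Co.'s best replies: Uptown→X; Midtown→Z; Downtown→X.
The unique mutual best reply is (Downtown, X), giving (8, 15).
South Co. earns 9 sequentially versus 15 at the Nash outcome: worse off.

worse off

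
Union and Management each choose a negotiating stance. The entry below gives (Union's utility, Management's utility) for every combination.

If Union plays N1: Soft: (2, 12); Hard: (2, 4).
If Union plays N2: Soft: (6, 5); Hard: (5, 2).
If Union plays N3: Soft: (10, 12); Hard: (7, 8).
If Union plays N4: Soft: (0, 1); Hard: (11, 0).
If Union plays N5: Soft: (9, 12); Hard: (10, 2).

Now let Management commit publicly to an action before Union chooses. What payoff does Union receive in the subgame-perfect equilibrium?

10

Solve by backward induction (Management leads).
- Soft → Union plays N3 (best of 2, 6, 10, 0, 9); Management gets 12.
- Hard → Union plays N4 (best of 2, 5, 7, 11, 10); Management gets 0.
Maximizing over 12, 0, Management chooses Soft. Subgame-perfect outcome: (N3, Soft) with payoffs (10, 12).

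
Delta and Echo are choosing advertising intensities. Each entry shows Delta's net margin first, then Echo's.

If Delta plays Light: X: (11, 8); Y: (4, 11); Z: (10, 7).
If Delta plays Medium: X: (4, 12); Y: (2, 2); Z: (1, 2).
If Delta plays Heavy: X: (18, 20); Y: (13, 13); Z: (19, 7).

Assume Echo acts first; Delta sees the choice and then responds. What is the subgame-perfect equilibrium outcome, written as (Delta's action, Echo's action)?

(Heavy, X)

Backward induction with Echo moving first.
- X → Delta plays Heavy (best of 11, 4, 18); Echo gets 20.
- Y → Delta plays Heavy (best of 4, 2, 13); Echo gets 13.
- Z → Delta plays Heavy (best of 10, 1, 19); Echo gets 7.
Maximizing over 20, 13, 7, Echo chooses X. Subgame-perfect outcome: (Heavy, X) with payoffs (18, 20).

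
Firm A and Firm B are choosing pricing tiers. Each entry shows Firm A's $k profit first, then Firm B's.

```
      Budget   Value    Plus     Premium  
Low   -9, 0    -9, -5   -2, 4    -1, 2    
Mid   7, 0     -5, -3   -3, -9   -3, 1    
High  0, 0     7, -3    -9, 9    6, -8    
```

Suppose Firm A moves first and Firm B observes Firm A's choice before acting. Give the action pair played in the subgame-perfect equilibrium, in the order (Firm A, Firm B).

Solve by backward induction (Firm A leads).
- Low: Firm B compares 0, -5, 4, 2 and picks Plus; Firm A would get -2.
- Mid: Firm B compares 0, -3, -9, 1 and picks Premium; Firm A would get -3.
- High: Firm B compares 0, -3, 9, -8 and picks Plus; Firm A would get -9.
Firm A's induced payoffs are -2, -3, -9, so Firm A commits to Low. Subgame-perfect outcome: (Low, Plus) with payoffs (-2, 4).

(Low, Plus)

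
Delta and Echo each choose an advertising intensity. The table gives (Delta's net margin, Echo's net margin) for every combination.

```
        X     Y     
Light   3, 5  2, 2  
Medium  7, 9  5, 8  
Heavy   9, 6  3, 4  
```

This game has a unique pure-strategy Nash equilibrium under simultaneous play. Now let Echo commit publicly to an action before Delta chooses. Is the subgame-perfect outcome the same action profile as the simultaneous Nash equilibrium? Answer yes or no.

Solve by backward induction (Echo leads).
- X: Delta compares 3, 7, 9 and picks Heavy; Echo would get 6.
- Y: Delta compares 2, 5, 3 and picks Medium; Echo would get 8.
Echo's induced payoffs are 6, 8, so Echo commits to Y. Subgame-perfect outcome: (Medium, Y) with payoffs (5, 8).
Now find the simultaneous Nash equilibrium.
Delta's best replies: X→Heavy; Y→Medium.
Echo's best replies: Light→X; Medium→X; Heavy→X.
The unique mutual best reply is (Heavy, X), giving (9, 6).
Sequential outcome (Medium, Y) differs from the Nash profile (Heavy, X).

no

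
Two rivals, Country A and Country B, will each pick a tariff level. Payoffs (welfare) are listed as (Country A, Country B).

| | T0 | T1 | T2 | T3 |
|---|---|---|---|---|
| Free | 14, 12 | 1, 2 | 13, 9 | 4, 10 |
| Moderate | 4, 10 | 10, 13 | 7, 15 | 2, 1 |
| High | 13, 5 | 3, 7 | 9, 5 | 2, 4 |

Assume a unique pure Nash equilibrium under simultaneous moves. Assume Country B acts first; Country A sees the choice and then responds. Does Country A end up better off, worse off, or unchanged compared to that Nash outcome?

worse off

Country A best-responds to each possible Country B move:
- T0: Country A compares 14, 4, 13 and picks Free; Country B would get 12.
- T1: Country A compares 1, 10, 3 and picks Moderate; Country B would get 13.
- T2: Country A compares 13, 7, 9 and picks Free; Country B would get 9.
- T3: Country A compares 4, 2, 2 and picks Free; Country B would get 10.
Maximizing over 12, 13, 9, 10, Country B chooses T1. Subgame-perfect outcome: (Moderate, T1) with payoffs (10, 13).
Under simultaneous play:
Country A's best replies: T0→Free; T1→Moderate; T2→Free; T3→Free.
Country B's best replies: Free→T0; Moderate→T2; High→T1.
Only (Free, T0) has each player best-responding; Nash payoffs (14, 12).
Country A earns 10 sequentially versus 14 at the Nash outcome: worse off.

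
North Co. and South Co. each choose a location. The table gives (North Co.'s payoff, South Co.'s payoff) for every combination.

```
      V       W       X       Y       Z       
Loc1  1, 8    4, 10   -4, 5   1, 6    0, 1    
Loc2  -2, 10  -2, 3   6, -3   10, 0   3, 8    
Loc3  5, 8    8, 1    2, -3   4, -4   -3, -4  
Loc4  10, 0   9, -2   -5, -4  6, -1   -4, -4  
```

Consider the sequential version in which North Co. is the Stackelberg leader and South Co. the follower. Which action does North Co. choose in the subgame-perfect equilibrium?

Loc4

Work backward from South Co.'s decision.
- Loc1: BR = W, leader payoff 4.
- Loc2: BR = V, leader payoff -2.
- Loc3: BR = V, leader payoff 5.
- Loc4: BR = V, leader payoff 10.
Maximizing over 4, -2, 5, 10, North Co. chooses Loc4. Subgame-perfect outcome: (Loc4, V) with payoffs (10, 0).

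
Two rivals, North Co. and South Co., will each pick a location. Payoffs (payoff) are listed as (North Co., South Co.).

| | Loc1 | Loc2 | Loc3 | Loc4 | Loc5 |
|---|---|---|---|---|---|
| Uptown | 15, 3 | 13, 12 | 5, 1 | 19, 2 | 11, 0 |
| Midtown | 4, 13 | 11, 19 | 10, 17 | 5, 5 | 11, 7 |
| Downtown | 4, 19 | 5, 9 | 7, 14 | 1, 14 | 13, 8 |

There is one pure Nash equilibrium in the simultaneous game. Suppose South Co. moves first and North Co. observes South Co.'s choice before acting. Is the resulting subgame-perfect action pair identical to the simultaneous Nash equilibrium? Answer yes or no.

no

Solve by backward induction (South Co. leads).
- Loc1: North Co. compares 15, 4, 4 and picks Uptown; South Co. would get 3.
- Loc2: North Co. compares 13, 11, 5 and picks Uptown; South Co. would get 12.
- Loc3: North Co. compares 5, 10, 7 and picks Midtown; South Co. would get 17.
- Loc4: North Co. compares 19, 5, 1 and picks Uptown; South Co. would get 2.
- Loc5: North Co. compares 11, 11, 13 and picks Downtown; South Co. would get 8.
Among 3, 12, 17, 2, 8, the best is 17 at Loc3. Subgame-perfect outcome: (Midtown, Loc3) with payoffs (10, 17).
Under simultaneous play:
North Co.'s best replies: Loc1→Uptown; Loc2→Uptown; Loc3→Midtown; Loc4→Uptown; Loc5→Downtown.
South Co.'s best replies: Uptown→Loc2; Midtown→Loc2; Downtown→Loc1.
Only (Uptown, Loc2) has each player best-responding; Nash payoffs (13, 12).
Sequential outcome (Midtown, Loc3) differs from the Nash profile (Uptown, Loc2).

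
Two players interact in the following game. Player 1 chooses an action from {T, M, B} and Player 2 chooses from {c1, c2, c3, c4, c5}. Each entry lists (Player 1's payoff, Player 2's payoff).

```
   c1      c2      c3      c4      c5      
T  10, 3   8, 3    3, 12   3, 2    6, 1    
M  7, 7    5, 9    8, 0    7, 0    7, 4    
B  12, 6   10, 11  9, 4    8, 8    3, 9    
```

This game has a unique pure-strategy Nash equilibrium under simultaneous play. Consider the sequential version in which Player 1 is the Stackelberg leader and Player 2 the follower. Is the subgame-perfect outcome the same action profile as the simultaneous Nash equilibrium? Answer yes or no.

Work backward from Player 2's decision.
- T → Player 2 plays c3 (best of 3, 3, 12, 2, 1); Player 1 gets 3.
- M → Player 2 plays c2 (best of 7, 9, 0, 0, 4); Player 1 gets 5.
- B → Player 2 plays c2 (best of 6, 11, 4, 8, 9); Player 1 gets 10.
Player 1's induced payoffs are 3, 5, 10, so Player 1 commits to B. Subgame-perfect outcome: (B, c2) with payoffs (10, 11).
Now find the simultaneous Nash equilibrium.
Player 1's best replies: c1→B; c2→B; c3→B; c4→B; c5→M.
Player 2's best replies: T→c3; M→c2; B→c2.
Only (B, c2) has each player best-responding; Nash payoffs (10, 11).
Sequential outcome (B, c2) coincides with the Nash profile (B, c2).

yes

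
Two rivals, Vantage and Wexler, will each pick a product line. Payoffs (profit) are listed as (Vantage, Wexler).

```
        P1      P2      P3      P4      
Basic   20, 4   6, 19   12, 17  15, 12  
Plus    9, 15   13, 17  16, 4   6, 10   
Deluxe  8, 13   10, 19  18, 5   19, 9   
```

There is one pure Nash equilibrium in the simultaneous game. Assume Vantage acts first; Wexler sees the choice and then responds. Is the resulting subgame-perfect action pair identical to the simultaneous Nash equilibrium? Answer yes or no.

yes

Backward induction with Vantage moving first.
- Basic → Wexler plays P2 (best of 4, 19, 17, 12); Vantage gets 6.
- Plus → Wexler plays P2 (best of 15, 17, 4, 10); Vantage gets 13.
- Deluxe → Wexler plays P2 (best of 13, 19, 5, 9); Vantage gets 10.
Among 6, 13, 10, the best is 13 at Plus. Subgame-perfect outcome: (Plus, P2) with payoffs (13, 17).
For the simultaneous game, intersect best replies.
Vantage's best replies: P1→Basic; P2→Plus; P3→Deluxe; P4→Deluxe.
Wexler's best replies: Basic→P2; Plus→P2; Deluxe→P2.
Only (Plus, P2) has each player best-responding; Nash payoffs (13, 17).
Sequential outcome (Plus, P2) coincides with the Nash profile (Plus, P2).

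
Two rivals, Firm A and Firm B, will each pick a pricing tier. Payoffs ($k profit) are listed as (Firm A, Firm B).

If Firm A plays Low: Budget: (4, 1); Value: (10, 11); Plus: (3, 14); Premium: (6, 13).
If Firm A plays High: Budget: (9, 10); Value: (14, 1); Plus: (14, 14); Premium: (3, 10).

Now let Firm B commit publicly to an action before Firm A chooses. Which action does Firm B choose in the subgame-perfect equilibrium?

Plus

Work backward from Firm A's decision.
- Budget → Firm A plays High (best of 4, 9); Firm B gets 10.
- Value → Firm A plays High (best of 10, 14); Firm B gets 1.
- Plus → Firm A plays High (best of 3, 14); Firm B gets 14.
- Premium → Firm A plays Low (best of 6, 3); Firm B gets 13.
Firm B's induced payoffs are 10, 1, 14, 13, so Firm B commits to Plus. Subgame-perfect outcome: (High, Plus) with payoffs (14, 14).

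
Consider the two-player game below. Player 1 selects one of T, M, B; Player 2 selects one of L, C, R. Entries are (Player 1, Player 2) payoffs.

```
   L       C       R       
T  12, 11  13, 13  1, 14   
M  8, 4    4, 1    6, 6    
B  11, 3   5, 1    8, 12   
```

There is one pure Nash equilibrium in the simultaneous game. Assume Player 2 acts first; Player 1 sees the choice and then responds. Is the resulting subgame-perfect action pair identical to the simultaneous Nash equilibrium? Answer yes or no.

no

Work backward from Player 1's decision.
- L → Player 1 plays T (best of 12, 8, 11); Player 2 gets 11.
- C → Player 1 plays T (best of 13, 4, 5); Player 2 gets 13.
- R → Player 1 plays B (best of 1, 6, 8); Player 2 gets 12.
Among 11, 13, 12, the best is 13 at C. Subgame-perfect outcome: (T, C) with payoffs (13, 13).
Under simultaneous play:
Player 1's best replies: L→T; C→T; R→B.
Player 2's best replies: T→R; M→R; B→R.
The unique mutual best reply is (B, R), giving (8, 12).
Sequential outcome (T, C) differs from the Nash profile (B, R).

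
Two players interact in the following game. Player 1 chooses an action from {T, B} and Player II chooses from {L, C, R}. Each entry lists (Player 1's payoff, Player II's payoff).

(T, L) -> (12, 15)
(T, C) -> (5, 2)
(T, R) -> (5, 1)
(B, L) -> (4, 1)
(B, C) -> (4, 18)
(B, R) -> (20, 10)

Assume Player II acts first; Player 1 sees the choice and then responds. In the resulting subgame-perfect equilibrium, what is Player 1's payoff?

12

Work backward from Player 1's decision.
- L: BR = T, leader payoff 15.
- C: BR = T, leader payoff 2.
- R: BR = B, leader payoff 10.
Among 15, 2, 10, the best is 15 at L. Subgame-perfect outcome: (T, L) with payoffs (12, 15).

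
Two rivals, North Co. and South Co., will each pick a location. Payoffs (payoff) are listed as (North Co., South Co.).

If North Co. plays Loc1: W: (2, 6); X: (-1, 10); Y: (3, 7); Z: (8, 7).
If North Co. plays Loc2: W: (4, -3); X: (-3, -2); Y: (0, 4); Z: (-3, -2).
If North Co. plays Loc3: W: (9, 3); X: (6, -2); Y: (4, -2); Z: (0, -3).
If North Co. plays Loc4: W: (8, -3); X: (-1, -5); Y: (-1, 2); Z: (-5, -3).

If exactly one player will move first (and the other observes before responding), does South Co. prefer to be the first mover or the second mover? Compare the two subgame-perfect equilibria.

first

If North Co. leads: South Co.'s best replies are Loc1→X, Loc2→Y, Loc3→W, Loc4→Y; North Co.'s induced payoffs -1, 0, 9, -1; outcome (Loc3, W), payoffs (9, 3).
If South Co. leads: North Co.'s best replies are W→Loc3, X→Loc3, Y→Loc3, Z→Loc1; South Co.'s induced payoffs 3, -2, -2, 7; outcome (Loc1, Z), payoffs (8, 7).
South Co. gets 7 moving first and 3 moving second, so South Co. prefers to move first.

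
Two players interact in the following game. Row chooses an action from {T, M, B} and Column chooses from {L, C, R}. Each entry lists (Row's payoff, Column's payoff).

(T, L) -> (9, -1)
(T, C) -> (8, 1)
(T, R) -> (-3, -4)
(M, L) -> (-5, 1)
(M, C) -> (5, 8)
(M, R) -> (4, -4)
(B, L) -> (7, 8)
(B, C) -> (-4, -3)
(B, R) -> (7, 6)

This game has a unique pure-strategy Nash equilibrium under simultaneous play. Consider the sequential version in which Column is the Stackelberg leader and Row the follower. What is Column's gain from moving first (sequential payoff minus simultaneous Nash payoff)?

5

Backward induction with Column moving first.
- L → Row plays T (best of 9, -5, 7); Column gets -1.
- C → Row plays T (best of 8, 5, -4); Column gets 1.
- R → Row plays B (best of -3, 4, 7); Column gets 6.
Maximizing over -1, 1, 6, Column chooses R. Subgame-perfect outcome: (B, R) with payoffs (7, 6).
Now find the simultaneous Nash equilibrium.
Row's best replies: L→T; C→T; R→B.
Column's best replies: T→C; M→C; B→L.
The unique mutual best reply is (T, C), giving (8, 1).
Column's commitment gain: 6 − 1 = 5.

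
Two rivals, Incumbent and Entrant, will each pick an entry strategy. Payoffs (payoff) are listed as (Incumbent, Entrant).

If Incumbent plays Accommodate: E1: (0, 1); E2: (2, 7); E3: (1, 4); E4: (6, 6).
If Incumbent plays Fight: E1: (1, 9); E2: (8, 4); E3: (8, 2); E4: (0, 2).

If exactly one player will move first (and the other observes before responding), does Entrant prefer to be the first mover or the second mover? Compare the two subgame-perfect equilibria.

If Incumbent leads: Entrant's best replies are Accommodate→E2, Fight→E1; Incumbent's induced payoffs 2, 1; outcome (Accommodate, E2), payoffs (2, 7).
If Entrant leads: Incumbent's best replies are E1→Fight, E2→Fight, E3→Fight, E4→Accommodate; Entrant's induced payoffs 9, 4, 2, 6; outcome (Fight, E1), payoffs (1, 9).
Entrant gets 9 moving first and 7 moving second, so Entrant prefers to move first.

first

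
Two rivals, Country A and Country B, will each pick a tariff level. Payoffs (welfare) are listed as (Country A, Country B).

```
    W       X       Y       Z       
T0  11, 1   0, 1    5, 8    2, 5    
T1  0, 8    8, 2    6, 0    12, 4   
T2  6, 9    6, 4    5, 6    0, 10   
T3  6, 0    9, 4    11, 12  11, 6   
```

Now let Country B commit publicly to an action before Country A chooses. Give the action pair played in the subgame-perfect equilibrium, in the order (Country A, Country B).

Solve by backward induction (Country B leads).
- W: Country A compares 11, 0, 6, 6 and picks T0; Country B would get 1.
- X: Country A compares 0, 8, 6, 9 and picks T3; Country B would get 4.
- Y: Country A compares 5, 6, 5, 11 and picks T3; Country B would get 12.
- Z: Country A compares 2, 12, 0, 11 and picks T1; Country B would get 4.
Among 1, 4, 12, 4, the best is 12 at Y. Subgame-perfect outcome: (T3, Y) with payoffs (11, 12).

(T3, Y)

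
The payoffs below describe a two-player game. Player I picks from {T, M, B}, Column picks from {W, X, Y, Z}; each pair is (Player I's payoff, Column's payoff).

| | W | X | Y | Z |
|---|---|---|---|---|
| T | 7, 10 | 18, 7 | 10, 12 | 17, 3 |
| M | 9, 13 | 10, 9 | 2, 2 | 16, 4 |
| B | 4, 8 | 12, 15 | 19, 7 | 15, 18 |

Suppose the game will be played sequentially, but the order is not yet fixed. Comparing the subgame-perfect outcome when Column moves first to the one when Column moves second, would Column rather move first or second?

second

If Player I leads: Column's best replies are T→Y, M→W, B→Z; Player I's induced payoffs 10, 9, 15; outcome (B, Z), payoffs (15, 18).
If Column leads: Player I's best replies are W→M, X→T, Y→B, Z→T; Column's induced payoffs 13, 7, 7, 3; outcome (M, W), payoffs (9, 13).
Column gets 13 moving first and 18 moving second, so Column prefers to move second.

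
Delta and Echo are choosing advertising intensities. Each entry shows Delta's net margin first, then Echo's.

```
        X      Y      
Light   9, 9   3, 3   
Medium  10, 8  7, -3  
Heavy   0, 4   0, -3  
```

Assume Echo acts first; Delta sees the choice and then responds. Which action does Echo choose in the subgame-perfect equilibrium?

Solve by backward induction (Echo leads).
- X: BR = Medium, leader payoff 8.
- Y: BR = Medium, leader payoff -3.
Echo's induced payoffs are 8, -3, so Echo commits to X. Subgame-perfect outcome: (Medium, X) with payoffs (10, 8).

X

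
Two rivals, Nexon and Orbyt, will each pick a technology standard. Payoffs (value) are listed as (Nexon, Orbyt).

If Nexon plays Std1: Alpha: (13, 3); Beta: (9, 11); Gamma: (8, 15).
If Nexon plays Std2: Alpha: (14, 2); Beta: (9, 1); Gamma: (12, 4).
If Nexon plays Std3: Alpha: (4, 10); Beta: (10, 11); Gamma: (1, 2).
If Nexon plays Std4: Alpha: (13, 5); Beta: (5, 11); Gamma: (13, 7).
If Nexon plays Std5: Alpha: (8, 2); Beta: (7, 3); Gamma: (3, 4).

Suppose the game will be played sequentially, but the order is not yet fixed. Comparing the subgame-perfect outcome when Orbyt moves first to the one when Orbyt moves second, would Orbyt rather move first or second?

If Nexon leads: Orbyt's best replies are Std1→Gamma, Std2→Gamma, Std3→Beta, Std4→Beta, Std5→Gamma; Nexon's induced payoffs 8, 12, 10, 5, 3; outcome (Std2, Gamma), payoffs (12, 4).
If Orbyt leads: Nexon's best replies are Alpha→Std2, Beta→Std3, Gamma→Std4; Orbyt's induced payoffs 2, 11, 7; outcome (Std3, Beta), payoffs (10, 11).
Orbyt gets 11 moving first and 4 moving second, so Orbyt prefers to move first.

first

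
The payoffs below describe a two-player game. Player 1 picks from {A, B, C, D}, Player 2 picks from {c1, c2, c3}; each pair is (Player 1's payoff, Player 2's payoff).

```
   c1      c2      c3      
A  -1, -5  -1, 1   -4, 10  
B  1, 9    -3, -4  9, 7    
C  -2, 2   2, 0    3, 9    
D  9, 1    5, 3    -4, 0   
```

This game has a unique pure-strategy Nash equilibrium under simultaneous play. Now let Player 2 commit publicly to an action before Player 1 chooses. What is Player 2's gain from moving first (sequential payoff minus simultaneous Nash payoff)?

4

Player 1 best-responds to each possible Player 2 move:
- c1: BR = D, leader payoff 1.
- c2: BR = D, leader payoff 3.
- c3: BR = B, leader payoff 7.
Maximizing over 1, 3, 7, Player 2 chooses c3. Subgame-perfect outcome: (B, c3) with payoffs (9, 7).
Under simultaneous play:
Player 1's best replies: c1→D; c2→D; c3→B.
Player 2's best replies: A→c3; B→c1; C→c3; D→c2.
Only (D, c2) has each player best-responding; Nash payoffs (5, 3).
Player 2's commitment gain: 7 − 3 = 4.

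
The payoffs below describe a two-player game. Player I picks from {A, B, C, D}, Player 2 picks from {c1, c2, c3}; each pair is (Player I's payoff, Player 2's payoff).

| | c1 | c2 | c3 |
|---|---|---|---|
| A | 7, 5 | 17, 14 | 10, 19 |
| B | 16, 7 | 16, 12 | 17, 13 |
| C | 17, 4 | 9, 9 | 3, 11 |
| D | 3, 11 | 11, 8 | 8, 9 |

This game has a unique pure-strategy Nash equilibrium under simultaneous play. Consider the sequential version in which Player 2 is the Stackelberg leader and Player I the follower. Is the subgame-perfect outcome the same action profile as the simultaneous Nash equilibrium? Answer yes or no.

Solve by backward induction (Player 2 leads).
- c1: Player I compares 7, 16, 17, 3 and picks C; Player 2 would get 4.
- c2: Player I compares 17, 16, 9, 11 and picks A; Player 2 would get 14.
- c3: Player I compares 10, 17, 3, 8 and picks B; Player 2 would get 13.
Player 2's induced payoffs are 4, 14, 13, so Player 2 commits to c2. Subgame-perfect outcome: (A, c2) with payoffs (17, 14).
For the simultaneous game, intersect best replies.
Player I's best replies: c1→C; c2→A; c3→B.
Player 2's best replies: A→c3; B→c3; C→c3; D→c1.
The unique mutual best reply is (B, c3), giving (17, 13).
Sequential outcome (A, c2) differs from the Nash profile (B, c3).

no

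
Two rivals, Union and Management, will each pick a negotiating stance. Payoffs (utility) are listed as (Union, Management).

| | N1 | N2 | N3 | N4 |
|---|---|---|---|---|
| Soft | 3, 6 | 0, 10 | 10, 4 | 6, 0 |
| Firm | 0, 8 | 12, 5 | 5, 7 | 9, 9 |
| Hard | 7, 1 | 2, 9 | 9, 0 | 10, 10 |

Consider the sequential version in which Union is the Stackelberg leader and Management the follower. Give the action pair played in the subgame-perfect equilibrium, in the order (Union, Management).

(Hard, N4)

Solve by backward induction (Union leads).
- Soft → Management plays N2 (best of 6, 10, 4, 0); Union gets 0.
- Firm → Management plays N4 (best of 8, 5, 7, 9); Union gets 9.
- Hard → Management plays N4 (best of 1, 9, 0, 10); Union gets 10.
Among 0, 9, 10, the best is 10 at Hard. Subgame-perfect outcome: (Hard, N4) with payoffs (10, 10).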